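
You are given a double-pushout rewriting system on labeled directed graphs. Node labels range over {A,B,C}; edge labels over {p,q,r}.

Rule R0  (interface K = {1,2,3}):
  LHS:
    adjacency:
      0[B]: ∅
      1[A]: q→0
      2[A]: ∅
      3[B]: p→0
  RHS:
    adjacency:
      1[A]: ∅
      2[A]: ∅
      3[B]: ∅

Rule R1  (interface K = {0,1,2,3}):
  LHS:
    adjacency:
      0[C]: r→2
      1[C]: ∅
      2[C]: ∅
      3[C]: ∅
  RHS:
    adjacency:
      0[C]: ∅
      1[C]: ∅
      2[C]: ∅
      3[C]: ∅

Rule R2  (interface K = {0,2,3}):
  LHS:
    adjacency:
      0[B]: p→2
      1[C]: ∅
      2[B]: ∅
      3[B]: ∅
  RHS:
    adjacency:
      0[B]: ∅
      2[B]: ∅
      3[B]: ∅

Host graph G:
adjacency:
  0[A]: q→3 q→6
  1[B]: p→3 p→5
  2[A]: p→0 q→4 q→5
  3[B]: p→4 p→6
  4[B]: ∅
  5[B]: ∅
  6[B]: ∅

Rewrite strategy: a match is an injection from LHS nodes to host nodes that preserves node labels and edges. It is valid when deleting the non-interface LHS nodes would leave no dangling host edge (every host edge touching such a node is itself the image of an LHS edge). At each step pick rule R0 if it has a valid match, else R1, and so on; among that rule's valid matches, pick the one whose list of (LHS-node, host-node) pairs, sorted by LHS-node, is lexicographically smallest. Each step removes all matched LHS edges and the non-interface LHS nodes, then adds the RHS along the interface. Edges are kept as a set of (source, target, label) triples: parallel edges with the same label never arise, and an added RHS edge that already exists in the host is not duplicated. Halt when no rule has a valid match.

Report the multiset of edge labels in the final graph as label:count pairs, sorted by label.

Answer: p:1

Rewrite trace:
initial: |V|=7 |E|=9  E = 0-q->3 0-q->6 1-p->3 1-p->5 2-p->0 2-q->4 2-q->5 3-p->4 3-p->6
step 1: apply R0 at {0↦4, 1↦2, 2↦0, 3↦3}  → |V|=6 |E|=7  E = 0-q->3 0-q->6 1-p->3 1-p->5 2-p->0 2-q->5 3-p->6
step 2: apply R0 at {0↦5, 1↦2, 2↦0, 3↦1}  → |V|=5 |E|=5  E = 0-q->3 0-q->6 1-p->3 2-p->0 3-p->6
step 3: apply R0 at {0↦6, 1↦0, 2↦2, 3↦3}  → |V|=4 |E|=3  E = 0-q->3 1-p->3 2-p->0
step 4: apply R0 at {0↦3, 1↦0, 2↦2, 3↦1}  → |V|=3 |E|=1  E = 2-p->0
normal form: no rule applies after step 4
NF edges: [(2, 0, 'p')]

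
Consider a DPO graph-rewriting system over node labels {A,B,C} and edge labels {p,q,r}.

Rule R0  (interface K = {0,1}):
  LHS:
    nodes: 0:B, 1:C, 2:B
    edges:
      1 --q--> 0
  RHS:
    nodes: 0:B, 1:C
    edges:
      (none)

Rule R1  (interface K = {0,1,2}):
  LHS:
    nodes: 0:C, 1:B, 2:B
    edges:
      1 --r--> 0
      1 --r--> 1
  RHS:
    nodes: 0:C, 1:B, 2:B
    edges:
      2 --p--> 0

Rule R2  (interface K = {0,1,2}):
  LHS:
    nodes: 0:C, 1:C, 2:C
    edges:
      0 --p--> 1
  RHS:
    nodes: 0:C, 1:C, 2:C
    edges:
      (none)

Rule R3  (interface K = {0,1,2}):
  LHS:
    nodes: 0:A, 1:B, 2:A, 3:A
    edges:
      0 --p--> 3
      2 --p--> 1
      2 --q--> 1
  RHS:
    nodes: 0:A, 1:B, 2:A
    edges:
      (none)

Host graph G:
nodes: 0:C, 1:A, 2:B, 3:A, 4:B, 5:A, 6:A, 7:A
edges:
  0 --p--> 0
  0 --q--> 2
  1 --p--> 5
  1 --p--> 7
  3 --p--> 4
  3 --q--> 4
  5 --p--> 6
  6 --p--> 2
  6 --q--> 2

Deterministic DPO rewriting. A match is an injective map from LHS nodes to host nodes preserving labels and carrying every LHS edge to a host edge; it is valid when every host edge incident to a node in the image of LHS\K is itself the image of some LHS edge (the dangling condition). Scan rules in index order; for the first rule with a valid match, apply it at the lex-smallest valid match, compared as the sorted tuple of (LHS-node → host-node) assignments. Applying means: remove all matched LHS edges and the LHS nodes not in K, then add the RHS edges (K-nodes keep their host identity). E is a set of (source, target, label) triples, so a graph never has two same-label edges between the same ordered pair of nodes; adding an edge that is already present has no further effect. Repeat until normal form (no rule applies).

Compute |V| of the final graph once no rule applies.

start.  V:8 E:9  edges: 0-p->0 0-q->2 1-p->5 1-p->7 3-p->4 3-q->4 5-p->6 6-p->2 6-q->2
1. fire R3 via {0↦1, 1↦2, 2↦6, 3↦7}  →  V:7 E:6  edges: 0-p->0 0-q->2 1-p->5 3-p->4 3-q->4 5-p->6
2. fire R3 via {0↦5, 1↦4, 2↦3, 3↦6}  →  V:6 E:3  edges: 0-p->0 0-q->2 1-p->5
3. fire R0 via {0↦2, 1↦0, 2↦4}  →  V:5 E:2  edges: 0-p->0 1-p->5
halt: no rule applies after step 3
NF nodes: {0:C, 1:A, 2:B, 3:A, 5:A}

Answer: 5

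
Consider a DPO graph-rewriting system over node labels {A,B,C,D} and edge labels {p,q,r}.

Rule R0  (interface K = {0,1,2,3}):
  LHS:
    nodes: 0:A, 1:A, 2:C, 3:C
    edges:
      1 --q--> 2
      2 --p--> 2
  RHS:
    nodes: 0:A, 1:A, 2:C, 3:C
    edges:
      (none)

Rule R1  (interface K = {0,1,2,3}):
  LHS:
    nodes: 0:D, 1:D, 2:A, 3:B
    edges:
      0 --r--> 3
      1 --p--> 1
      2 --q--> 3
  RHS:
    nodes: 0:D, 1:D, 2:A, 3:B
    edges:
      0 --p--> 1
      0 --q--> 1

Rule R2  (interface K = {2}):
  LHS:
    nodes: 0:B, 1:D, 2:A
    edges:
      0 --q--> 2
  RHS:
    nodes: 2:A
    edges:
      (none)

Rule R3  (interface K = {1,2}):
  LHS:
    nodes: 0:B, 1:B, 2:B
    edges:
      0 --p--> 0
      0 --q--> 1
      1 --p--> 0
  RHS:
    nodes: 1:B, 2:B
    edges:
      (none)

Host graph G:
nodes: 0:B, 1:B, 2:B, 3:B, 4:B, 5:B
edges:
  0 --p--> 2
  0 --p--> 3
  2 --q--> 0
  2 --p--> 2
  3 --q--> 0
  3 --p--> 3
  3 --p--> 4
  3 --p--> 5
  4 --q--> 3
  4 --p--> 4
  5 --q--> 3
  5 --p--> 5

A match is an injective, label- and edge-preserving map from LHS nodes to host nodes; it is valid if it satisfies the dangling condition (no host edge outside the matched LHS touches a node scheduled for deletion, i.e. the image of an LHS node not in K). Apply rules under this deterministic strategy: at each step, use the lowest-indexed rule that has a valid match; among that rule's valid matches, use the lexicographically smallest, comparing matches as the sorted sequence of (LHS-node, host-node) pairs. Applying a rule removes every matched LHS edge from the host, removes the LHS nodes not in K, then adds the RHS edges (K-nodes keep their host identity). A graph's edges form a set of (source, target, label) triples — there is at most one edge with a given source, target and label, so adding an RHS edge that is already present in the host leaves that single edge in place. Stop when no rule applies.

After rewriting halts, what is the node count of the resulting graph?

Answer: 2

Rewrite trace:
[0] host  ⇒  6 nodes, 12 edges  {0-p->2 0-p->3 2-q->0 2-p->2 3-q->0 3-p->3 3-p->4 3-p->5 4-q->3 4-p->4 5-q->3 5-p->5}
[1] R3 @ {0↦2, 1↦0, 2↦1}  ⇒  5 nodes, 9 edges  {0-p->3 3-q->0 3-p->3 3-p->4 3-p->5 4-q->3 4-p->4 5-q->3 5-p->5}
[2] R3 @ {0↦4, 1↦3, 2↦0}  ⇒  4 nodes, 6 edges  {0-p->3 3-q->0 3-p->3 3-p->5 5-q->3 5-p->5}
[3] R3 @ {0↦5, 1↦3, 2↦0}  ⇒  3 nodes, 3 edges  {0-p->3 3-q->0 3-p->3}
[4] R3 @ {0↦3, 1↦0, 2↦1}  ⇒  2 nodes, 0 edges  {∅}
halt: no rule applies after step 4
NF nodes: {0:B, 1:B}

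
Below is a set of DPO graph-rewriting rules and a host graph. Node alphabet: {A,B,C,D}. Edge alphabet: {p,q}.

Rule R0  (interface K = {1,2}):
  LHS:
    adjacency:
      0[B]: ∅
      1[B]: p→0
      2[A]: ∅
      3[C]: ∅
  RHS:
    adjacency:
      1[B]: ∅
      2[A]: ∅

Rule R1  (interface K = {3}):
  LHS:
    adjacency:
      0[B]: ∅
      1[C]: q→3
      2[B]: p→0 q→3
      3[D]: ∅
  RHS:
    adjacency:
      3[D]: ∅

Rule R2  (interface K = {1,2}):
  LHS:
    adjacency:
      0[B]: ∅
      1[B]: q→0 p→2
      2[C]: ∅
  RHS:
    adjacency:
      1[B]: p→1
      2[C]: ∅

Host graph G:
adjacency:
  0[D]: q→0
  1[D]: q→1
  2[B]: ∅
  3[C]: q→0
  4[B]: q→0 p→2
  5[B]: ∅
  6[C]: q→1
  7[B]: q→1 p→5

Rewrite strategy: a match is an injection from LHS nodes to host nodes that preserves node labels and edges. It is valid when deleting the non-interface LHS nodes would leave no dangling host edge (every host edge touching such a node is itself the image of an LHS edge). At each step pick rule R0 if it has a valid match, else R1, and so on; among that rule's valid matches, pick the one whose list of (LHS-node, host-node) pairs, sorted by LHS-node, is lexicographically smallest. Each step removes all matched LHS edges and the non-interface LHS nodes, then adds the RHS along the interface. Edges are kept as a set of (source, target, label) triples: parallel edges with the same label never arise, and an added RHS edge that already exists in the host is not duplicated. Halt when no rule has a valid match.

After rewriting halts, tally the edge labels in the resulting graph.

initial: |V|=8 |E|=8  E = 0-q->0 1-q->1 3-q->0 4-q->0 4-p->2 6-q->1 7-q->1 7-p->5
step 1: apply R1 at {0↦2, 1↦3, 2↦4, 3↦0}  → |V|=5 |E|=5  E = 0-q->0 1-q->1 6-q->1 7-q->1 7-p->5
step 2: apply R1 at {0↦5, 1↦6, 2↦7, 3↦1}  → |V|=2 |E|=2  E = 0-q->0 1-q->1
final graph: no rule applies after step 2
NF edges: [(0, 0, 'q'), (1, 1, 'q')]

Answer: q:2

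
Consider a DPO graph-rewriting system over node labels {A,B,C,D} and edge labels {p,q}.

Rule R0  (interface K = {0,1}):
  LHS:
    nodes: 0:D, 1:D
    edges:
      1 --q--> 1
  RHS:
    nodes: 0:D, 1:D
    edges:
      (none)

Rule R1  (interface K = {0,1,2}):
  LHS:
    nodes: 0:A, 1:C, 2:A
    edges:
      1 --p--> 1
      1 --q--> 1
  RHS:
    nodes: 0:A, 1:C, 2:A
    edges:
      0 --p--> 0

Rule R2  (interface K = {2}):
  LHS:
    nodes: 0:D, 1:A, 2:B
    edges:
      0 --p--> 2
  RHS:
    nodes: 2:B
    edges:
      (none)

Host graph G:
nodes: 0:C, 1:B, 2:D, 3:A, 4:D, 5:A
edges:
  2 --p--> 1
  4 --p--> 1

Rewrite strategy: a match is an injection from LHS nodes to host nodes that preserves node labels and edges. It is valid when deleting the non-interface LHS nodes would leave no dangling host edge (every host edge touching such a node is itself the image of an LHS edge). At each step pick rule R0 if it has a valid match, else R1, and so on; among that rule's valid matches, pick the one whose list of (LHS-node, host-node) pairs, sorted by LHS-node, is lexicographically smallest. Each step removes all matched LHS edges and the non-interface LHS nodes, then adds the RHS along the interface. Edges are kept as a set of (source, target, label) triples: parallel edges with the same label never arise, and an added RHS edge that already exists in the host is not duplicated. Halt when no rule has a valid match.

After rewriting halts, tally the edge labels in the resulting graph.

start.  V:6 E:2  edges: 2-p->1 4-p->1
1. fire R2 via {0↦2, 1↦3, 2↦1}  →  V:4 E:1  edges: 4-p->1
2. fire R2 via {0↦4, 1↦5, 2↦1}  →  V:2 E:0  edges: ∅
normal form: no rule applies after step 2
NF edges: []

Answer: (no edges)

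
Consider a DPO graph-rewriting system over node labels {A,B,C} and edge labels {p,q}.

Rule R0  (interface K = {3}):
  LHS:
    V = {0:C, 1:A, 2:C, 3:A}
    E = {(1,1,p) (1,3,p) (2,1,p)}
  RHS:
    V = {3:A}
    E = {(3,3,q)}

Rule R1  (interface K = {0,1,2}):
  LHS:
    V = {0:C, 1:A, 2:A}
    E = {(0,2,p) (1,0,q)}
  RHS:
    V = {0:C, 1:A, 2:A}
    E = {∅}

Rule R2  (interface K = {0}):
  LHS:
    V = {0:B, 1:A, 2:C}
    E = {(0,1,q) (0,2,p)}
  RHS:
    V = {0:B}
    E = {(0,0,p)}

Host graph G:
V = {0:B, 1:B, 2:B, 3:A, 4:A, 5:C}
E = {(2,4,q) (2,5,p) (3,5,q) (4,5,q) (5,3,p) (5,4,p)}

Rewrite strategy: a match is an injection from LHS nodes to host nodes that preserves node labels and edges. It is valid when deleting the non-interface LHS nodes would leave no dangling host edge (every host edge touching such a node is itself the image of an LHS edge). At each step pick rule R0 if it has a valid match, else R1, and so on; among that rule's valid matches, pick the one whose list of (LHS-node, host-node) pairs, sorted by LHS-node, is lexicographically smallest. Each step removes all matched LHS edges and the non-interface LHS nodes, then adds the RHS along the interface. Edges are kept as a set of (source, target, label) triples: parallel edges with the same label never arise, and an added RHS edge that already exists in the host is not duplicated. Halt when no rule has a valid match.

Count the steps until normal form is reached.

initial: |V|=6 |E|=6  E = 2-q->4 2-p->5 3-q->5 4-q->5 5-p->3 5-p->4
step 1: apply R1 at {0↦5, 1↦3, 2↦4}  → |V|=6 |E|=4  E = 2-q->4 2-p->5 4-q->5 5-p->3
step 2: apply R1 at {0↦5, 1↦4, 2↦3}  → |V|=6 |E|=2  E = 2-q->4 2-p->5
step 3: apply R2 at {0↦2, 1↦4, 2↦5}  → |V|=4 |E|=1  E = 2-p->2
normal form: no rule applies after step 3

Answer: 3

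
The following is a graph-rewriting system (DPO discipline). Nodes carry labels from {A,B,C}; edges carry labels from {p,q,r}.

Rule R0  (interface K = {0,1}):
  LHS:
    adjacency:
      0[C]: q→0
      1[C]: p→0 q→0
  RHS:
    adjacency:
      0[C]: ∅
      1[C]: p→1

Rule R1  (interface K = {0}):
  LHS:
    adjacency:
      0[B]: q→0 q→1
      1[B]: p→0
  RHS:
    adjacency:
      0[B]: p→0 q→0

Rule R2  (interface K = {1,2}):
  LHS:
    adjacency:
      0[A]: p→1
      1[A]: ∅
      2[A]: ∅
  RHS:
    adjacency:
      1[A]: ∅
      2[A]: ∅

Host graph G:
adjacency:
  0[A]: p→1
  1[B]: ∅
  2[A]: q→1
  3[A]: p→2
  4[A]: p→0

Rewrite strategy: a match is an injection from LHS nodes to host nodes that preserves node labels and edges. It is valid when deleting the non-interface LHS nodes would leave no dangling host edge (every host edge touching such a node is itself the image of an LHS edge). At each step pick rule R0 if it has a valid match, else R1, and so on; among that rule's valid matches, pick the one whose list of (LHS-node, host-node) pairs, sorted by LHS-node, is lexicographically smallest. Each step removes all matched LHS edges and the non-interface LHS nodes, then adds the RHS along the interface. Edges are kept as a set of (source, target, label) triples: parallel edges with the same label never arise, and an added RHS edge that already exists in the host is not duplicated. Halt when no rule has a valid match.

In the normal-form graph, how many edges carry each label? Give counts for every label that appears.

Answer: p:1 q:1

Derivation:
[0] host  ⇒  5 nodes, 4 edges  {0-p->1 2-q->1 3-p->2 4-p->0}
[1] R2 @ {0↦3, 1↦2, 2↦0}  ⇒  4 nodes, 3 edges  {0-p->1 2-q->1 4-p->0}
[2] R2 @ {0↦4, 1↦0, 2↦2}  ⇒  3 nodes, 2 edges  {0-p->1 2-q->1}
halt: no rule applies after step 2
NF edges: [(0, 1, 'p'), (2, 1, 'q')]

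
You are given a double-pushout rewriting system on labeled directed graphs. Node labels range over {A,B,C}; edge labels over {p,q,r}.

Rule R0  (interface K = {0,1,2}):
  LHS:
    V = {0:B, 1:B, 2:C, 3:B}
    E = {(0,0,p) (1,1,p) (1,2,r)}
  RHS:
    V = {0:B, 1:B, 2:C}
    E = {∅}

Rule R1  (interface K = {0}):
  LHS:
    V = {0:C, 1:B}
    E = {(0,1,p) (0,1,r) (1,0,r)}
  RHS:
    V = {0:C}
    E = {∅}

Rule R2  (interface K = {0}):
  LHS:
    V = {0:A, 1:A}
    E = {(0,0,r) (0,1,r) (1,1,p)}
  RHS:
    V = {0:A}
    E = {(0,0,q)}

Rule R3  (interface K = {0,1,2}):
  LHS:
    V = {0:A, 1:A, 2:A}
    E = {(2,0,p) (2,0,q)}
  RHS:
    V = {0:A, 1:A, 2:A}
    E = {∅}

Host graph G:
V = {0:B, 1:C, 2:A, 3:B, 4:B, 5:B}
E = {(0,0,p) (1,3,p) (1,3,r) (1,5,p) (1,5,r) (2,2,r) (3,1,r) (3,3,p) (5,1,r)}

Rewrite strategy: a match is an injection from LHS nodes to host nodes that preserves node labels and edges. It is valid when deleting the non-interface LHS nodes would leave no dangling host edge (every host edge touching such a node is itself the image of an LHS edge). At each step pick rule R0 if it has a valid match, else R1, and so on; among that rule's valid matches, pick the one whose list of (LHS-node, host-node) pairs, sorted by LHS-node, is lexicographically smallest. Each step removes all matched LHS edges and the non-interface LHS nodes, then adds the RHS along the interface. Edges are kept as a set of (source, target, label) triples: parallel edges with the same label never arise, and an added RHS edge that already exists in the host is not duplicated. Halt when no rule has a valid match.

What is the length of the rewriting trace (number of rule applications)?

Answer: 2

Rewrite trace:
[0] host  ⇒  6 nodes, 9 edges  {0-p->0 1-p->3 1-r->3 1-p->5 1-r->5 2-r->2 3-r->1 3-p->3 5-r->1}
[1] R0 @ {0↦0, 1↦3, 2↦1, 3↦4}  ⇒  5 nodes, 6 edges  {1-p->3 1-r->3 1-p->5 1-r->5 2-r->2 5-r->1}
[2] R1 @ {0↦1, 1↦5}  ⇒  4 nodes, 3 edges  {1-p->3 1-r->3 2-r->2}
final graph: no rule applies after step 2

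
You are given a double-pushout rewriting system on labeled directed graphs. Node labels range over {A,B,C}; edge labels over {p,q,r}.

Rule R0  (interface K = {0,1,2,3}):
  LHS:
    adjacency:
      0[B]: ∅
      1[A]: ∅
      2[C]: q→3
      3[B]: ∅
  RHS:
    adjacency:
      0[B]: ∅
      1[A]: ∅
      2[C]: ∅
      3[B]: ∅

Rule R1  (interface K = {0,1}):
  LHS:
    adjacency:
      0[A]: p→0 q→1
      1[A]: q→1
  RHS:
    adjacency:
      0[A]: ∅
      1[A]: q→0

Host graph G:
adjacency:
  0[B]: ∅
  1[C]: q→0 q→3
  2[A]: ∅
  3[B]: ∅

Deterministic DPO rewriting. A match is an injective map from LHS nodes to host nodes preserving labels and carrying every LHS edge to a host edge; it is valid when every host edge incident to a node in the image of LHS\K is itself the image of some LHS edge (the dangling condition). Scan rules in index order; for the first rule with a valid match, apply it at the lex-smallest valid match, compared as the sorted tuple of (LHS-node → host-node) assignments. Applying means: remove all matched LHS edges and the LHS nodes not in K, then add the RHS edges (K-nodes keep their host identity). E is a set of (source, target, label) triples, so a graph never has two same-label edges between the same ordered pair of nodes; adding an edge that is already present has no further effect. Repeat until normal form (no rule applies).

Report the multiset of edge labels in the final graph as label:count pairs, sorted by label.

Answer: (no edges)

Steps:
[0] host  ⇒  4 nodes, 2 edges  {1-q->0 1-q->3}
[1] R0 @ {0↦0, 1↦2, 2↦1, 3↦3}  ⇒  4 nodes, 1 edges  {1-q->0}
[2] R0 @ {0↦3, 1↦2, 2↦1, 3↦0}  ⇒  4 nodes, 0 edges  {∅}
normal form: no rule applies after step 2
NF edges: []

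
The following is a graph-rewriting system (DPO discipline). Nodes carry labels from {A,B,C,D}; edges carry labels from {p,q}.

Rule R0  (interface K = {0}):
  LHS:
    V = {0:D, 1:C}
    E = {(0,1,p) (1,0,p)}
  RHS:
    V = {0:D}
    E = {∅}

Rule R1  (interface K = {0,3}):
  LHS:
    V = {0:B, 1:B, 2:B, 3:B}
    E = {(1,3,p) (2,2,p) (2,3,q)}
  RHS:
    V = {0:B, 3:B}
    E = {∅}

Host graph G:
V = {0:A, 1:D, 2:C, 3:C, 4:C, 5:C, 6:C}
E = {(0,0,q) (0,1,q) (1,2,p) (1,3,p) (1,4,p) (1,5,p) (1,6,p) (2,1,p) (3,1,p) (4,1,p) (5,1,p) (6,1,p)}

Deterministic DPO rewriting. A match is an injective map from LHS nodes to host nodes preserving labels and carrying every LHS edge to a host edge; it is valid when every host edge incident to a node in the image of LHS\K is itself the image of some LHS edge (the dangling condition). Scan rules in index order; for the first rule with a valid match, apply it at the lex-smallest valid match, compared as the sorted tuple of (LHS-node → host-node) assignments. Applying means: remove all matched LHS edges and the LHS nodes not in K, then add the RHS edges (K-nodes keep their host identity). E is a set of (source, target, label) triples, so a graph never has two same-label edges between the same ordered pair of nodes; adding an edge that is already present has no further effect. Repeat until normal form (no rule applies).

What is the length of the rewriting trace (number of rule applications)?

start.  V:7 E:12  edges: 0-q->0 0-q->1 1-p->2 1-p->3 1-p->4 1-p->5 1-p->6 2-p->1 3-p->1 4-p->1 5-p->1 6-p->1
1. fire R0 via {0↦1, 1↦2}  →  V:6 E:10  edges: 0-q->0 0-q->1 1-p->3 1-p->4 1-p->5 1-p->6 3-p->1 4-p->1 5-p->1 6-p->1
2. fire R0 via {0↦1, 1↦3}  →  V:5 E:8  edges: 0-q->0 0-q->1 1-p->4 1-p->5 1-p->6 4-p->1 5-p->1 6-p->1
3. fire R0 via {0↦1, 1↦4}  →  V:4 E:6  edges: 0-q->0 0-q->1 1-p->5 1-p->6 5-p->1 6-p->1
4. fire R0 via {0↦1, 1↦5}  →  V:3 E:4  edges: 0-q->0 0-q->1 1-p->6 6-p->1
5. fire R0 via {0↦1, 1↦6}  →  V:2 E:2  edges: 0-q->0 0-q->1
normal form: no rule applies after step 5

Answer: 5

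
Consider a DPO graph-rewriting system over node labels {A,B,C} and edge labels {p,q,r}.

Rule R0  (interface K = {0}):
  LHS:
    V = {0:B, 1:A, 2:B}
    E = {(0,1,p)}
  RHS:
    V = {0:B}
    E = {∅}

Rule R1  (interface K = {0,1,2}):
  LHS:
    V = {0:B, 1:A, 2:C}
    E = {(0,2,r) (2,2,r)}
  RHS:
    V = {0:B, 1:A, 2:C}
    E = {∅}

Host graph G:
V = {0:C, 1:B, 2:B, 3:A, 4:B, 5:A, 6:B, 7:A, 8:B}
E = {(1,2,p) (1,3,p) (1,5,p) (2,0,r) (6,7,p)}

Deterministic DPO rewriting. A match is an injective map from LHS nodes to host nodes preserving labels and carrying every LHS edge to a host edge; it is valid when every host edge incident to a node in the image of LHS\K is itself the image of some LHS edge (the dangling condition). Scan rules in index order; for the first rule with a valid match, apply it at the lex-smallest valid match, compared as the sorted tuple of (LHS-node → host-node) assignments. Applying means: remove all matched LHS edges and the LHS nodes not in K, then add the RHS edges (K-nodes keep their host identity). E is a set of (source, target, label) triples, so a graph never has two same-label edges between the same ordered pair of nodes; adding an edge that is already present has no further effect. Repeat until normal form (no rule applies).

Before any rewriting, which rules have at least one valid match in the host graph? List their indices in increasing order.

R0: 6 valid matches — {0↦1, 1↦3, 2↦4}, {0↦1, 1↦3, 2↦8}, {0↦1, 1↦5, 2↦4} (+3 more)
R1: no valid match — LHS pattern not found

Answer: [R0]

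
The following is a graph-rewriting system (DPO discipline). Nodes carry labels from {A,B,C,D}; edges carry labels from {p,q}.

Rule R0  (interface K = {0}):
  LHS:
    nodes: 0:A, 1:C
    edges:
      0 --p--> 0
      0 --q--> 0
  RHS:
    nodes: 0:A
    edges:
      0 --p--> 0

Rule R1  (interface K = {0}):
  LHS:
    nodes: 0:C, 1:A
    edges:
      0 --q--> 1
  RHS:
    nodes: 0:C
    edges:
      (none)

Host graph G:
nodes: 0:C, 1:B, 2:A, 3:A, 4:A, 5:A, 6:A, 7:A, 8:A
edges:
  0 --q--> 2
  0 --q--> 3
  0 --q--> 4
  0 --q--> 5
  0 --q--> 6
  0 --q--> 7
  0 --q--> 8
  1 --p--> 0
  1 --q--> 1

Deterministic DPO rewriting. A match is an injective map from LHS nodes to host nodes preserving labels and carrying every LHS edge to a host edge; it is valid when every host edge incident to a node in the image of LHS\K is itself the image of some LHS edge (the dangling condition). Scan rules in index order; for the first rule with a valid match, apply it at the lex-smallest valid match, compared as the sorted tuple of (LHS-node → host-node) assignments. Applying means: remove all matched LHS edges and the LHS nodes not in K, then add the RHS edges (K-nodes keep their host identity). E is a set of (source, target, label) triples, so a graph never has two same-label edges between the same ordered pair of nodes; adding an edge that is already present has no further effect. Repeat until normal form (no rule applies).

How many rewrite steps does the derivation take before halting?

start.  V:9 E:9  edges: 0-q->2 0-q->3 0-q->4 0-q->5 0-q->6 0-q->7 0-q->8 1-p->0 1-q->1
1. fire R1 via {0↦0, 1↦2}  →  V:8 E:8  edges: 0-q->3 0-q->4 0-q->5 0-q->6 0-q->7 0-q->8 1-p->0 1-q->1
2. fire R1 via {0↦0, 1↦3}  →  V:7 E:7  edges: 0-q->4 0-q->5 0-q->6 0-q->7 0-q->8 1-p->0 1-q->1
3. fire R1 via {0↦0, 1↦4}  →  V:6 E:6  edges: 0-q->5 0-q->6 0-q->7 0-q->8 1-p->0 1-q->1
4. fire R1 via {0↦0, 1↦5}  →  V:5 E:5  edges: 0-q->6 0-q->7 0-q->8 1-p->0 1-q->1
5. fire R1 via {0↦0, 1↦6}  →  V:4 E:4  edges: 0-q->7 0-q->8 1-p->0 1-q->1
6. fire R1 via {0↦0, 1↦7}  →  V:3 E:3  edges: 0-q->8 1-p->0 1-q->1
7. fire R1 via {0↦0, 1↦8}  →  V:2 E:2  edges: 1-p->0 1-q->1
final graph: no rule applies after step 7

Answer: 7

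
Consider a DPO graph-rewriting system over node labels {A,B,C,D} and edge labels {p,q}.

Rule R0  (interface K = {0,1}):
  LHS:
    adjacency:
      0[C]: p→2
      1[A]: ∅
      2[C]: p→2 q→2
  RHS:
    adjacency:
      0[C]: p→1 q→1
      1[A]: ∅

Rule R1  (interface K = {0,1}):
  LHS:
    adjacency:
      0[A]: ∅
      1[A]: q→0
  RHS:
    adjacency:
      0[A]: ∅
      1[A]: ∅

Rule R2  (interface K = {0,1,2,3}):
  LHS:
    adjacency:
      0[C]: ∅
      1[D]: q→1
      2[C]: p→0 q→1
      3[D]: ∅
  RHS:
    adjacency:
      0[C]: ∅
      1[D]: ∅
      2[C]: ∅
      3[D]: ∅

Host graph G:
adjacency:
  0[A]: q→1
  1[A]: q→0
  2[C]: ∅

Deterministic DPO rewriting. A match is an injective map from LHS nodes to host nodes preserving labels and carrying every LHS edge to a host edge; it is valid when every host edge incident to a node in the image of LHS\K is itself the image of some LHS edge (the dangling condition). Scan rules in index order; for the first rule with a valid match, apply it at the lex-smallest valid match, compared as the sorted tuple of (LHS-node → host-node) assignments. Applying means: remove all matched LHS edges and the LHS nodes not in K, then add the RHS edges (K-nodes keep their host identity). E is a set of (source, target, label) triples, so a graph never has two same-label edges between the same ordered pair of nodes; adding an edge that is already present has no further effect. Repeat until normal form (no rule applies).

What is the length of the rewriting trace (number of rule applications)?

initial: |V|=3 |E|=2  E = 0-q->1 1-q->0
step 1: apply R1 at {0↦0, 1↦1}  → |V|=3 |E|=1  E = 0-q->1
step 2: apply R1 at {0↦1, 1↦0}  → |V|=3 |E|=0  E = ∅
halt: no rule applies after step 2

Answer: 2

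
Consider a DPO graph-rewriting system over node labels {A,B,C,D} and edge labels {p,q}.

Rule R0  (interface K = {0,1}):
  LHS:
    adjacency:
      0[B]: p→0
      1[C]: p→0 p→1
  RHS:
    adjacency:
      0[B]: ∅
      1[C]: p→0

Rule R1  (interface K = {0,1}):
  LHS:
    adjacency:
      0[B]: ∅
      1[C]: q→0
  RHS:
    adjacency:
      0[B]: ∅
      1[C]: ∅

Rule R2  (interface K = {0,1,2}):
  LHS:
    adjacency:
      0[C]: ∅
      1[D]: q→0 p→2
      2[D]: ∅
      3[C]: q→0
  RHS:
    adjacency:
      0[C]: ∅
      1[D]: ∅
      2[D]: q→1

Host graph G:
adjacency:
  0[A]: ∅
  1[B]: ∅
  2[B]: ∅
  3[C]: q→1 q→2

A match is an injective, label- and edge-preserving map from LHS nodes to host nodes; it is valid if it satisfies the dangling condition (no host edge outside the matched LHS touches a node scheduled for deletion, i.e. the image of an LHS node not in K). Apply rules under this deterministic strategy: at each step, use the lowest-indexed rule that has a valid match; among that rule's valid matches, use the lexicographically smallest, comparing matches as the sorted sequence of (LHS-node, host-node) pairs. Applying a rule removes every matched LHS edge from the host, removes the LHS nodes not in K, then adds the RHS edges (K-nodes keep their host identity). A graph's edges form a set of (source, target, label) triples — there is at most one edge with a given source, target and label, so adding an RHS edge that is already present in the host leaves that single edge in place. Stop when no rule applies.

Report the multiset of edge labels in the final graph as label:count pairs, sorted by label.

Answer: (no edges)

Steps:
start.  V:4 E:2  edges: 3-q->1 3-q->2
1. fire R1 via {0↦1, 1↦3}  →  V:4 E:1  edges: 3-q->2
2. fire R1 via {0↦2, 1↦3}  →  V:4 E:0  edges: ∅
halt: no rule applies after step 2
NF edges: []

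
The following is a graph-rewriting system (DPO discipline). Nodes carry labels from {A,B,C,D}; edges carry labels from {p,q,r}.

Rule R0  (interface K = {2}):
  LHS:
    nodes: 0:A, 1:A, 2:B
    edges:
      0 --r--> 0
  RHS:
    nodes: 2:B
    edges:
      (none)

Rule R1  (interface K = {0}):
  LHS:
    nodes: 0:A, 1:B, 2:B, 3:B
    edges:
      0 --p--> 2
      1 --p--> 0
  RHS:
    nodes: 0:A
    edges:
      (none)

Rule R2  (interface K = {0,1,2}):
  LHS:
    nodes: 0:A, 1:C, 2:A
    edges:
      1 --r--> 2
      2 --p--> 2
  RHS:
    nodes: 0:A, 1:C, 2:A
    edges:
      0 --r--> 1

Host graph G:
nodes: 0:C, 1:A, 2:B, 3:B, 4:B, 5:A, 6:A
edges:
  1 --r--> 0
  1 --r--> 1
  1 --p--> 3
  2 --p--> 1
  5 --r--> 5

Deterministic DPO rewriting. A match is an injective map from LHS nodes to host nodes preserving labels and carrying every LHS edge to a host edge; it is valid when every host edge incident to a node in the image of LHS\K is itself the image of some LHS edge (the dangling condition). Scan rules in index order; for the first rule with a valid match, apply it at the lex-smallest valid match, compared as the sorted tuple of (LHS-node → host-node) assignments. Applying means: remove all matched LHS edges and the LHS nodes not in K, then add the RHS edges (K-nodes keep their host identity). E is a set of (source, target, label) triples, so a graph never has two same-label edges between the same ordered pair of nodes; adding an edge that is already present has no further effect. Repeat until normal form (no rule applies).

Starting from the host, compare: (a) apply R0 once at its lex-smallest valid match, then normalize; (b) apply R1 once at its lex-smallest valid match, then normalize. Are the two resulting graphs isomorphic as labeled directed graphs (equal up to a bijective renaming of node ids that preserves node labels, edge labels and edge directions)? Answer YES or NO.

Answer: NO

Steps:
branch R0-first: apply at {0↦5, 1↦6, 2↦2} → |E|=4, then 1 more step(s) → NF |V|=2 |E|=2 V={0:C, 1:A} E=1-r->0 1-r->1
branch R1-first: apply at {0↦1, 1↦2, 2↦3, 3↦4} → |E|=3, then 0 more step(s) → NF |V|=4 |E|=3 V={0:C, 1:A, 5:A, 6:A} E=1-r->0 1-r->1 5-r->5
graphs not isomorphic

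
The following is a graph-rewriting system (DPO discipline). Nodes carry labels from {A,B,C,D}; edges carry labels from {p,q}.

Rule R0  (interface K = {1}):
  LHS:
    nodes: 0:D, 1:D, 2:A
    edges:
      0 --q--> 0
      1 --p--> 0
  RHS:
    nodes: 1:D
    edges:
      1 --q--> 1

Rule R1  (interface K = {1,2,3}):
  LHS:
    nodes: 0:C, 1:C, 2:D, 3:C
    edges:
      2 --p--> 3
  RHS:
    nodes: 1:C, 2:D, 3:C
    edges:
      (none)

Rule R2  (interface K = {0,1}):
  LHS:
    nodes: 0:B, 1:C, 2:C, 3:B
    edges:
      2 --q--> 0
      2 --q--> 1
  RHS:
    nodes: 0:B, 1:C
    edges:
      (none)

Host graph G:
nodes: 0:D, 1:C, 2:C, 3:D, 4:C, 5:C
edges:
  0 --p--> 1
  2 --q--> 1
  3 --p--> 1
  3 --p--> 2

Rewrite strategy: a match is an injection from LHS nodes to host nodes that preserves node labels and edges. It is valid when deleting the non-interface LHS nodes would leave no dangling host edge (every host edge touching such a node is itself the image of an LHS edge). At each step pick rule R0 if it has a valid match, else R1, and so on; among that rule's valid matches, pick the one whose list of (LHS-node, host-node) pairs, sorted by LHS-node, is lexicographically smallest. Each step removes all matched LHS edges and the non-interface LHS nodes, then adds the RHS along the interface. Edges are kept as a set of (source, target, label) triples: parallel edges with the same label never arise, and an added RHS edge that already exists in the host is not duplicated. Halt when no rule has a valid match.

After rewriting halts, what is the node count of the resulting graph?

start.  V:6 E:4  edges: 0-p->1 2-q->1 3-p->1 3-p->2
1. fire R1 via {0↦4, 1↦1, 2↦3, 3↦2}  →  V:5 E:3  edges: 0-p->1 2-q->1 3-p->1
2. fire R1 via {0↦5, 1↦2, 2↦0, 3↦1}  →  V:4 E:2  edges: 2-q->1 3-p->1
final graph: no rule applies after step 2
NF nodes: {0:D, 1:C, 2:C, 3:D}

Answer: 4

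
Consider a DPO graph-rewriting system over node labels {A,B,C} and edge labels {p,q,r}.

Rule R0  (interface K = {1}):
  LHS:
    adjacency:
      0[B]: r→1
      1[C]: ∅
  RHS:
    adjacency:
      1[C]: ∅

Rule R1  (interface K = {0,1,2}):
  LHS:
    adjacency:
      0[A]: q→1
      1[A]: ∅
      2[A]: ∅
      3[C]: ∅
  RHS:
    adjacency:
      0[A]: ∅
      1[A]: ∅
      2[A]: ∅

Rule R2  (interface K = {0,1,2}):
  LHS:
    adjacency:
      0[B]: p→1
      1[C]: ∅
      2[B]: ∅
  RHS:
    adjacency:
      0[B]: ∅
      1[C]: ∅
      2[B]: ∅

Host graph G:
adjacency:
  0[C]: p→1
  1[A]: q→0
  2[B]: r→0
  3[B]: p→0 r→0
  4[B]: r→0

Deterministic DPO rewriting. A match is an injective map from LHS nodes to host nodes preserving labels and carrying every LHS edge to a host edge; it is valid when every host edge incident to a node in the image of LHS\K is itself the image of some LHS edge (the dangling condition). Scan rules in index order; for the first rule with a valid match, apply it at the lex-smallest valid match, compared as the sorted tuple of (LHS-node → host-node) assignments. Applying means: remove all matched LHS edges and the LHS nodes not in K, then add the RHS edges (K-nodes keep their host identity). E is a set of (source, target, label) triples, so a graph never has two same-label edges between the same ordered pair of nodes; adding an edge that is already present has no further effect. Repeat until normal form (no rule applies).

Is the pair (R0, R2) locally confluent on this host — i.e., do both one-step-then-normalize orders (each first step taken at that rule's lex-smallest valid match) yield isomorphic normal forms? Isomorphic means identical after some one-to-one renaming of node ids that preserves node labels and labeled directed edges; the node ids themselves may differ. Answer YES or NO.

branch R0-first: apply at {0↦2, 1↦0} → |E|=5, then 1 more step(s) → NF |V|=3 |E|=4 V={0:C, 1:A, 3:B} E=0-p->1 1-q->0 3-p->0 3-r->0
branch R2-first: apply at {0↦3, 1↦0, 2↦2} → |E|=5, then 3 more step(s) → NF |V|=2 |E|=2 V={0:C, 1:A} E=0-p->1 1-q->0
graphs not isomorphic

Answer: NO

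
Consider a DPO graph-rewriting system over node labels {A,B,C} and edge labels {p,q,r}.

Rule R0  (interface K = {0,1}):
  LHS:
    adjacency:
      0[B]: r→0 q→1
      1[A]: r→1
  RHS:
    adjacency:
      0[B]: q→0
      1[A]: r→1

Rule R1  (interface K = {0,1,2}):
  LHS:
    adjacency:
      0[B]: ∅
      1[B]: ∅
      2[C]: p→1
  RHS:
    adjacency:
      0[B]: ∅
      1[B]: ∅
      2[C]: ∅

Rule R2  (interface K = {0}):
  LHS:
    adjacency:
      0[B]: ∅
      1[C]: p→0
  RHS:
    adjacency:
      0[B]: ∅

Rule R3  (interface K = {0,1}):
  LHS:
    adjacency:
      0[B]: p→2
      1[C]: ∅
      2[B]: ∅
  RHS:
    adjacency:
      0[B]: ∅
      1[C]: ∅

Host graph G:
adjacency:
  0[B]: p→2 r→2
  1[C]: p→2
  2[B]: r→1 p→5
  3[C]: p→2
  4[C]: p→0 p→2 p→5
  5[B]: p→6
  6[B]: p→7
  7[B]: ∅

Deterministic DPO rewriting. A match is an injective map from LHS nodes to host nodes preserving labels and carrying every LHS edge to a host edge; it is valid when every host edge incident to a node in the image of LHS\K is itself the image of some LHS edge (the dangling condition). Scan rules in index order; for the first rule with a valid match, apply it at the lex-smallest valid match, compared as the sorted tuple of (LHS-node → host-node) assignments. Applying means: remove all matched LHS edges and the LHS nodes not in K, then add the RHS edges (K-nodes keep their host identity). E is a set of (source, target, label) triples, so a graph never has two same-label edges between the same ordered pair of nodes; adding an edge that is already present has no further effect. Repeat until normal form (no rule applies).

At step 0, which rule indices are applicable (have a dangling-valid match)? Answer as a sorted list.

R0: no valid match — LHS pattern not found
R1: 20 valid matches — {0↦0, 1↦2, 2↦1}, {0↦0, 1↦2, 2↦3}, {0↦0, 1↦2, 2↦4} (+17 more)
R2: 1 valid match — {0↦2, 1↦3}
R3: 3 valid matches — {0↦6, 1↦1, 2↦7}, {0↦6, 1↦3, 2↦7}, {0↦6, 1↦4, 2↦7}

Answer: [R1,R2,R3]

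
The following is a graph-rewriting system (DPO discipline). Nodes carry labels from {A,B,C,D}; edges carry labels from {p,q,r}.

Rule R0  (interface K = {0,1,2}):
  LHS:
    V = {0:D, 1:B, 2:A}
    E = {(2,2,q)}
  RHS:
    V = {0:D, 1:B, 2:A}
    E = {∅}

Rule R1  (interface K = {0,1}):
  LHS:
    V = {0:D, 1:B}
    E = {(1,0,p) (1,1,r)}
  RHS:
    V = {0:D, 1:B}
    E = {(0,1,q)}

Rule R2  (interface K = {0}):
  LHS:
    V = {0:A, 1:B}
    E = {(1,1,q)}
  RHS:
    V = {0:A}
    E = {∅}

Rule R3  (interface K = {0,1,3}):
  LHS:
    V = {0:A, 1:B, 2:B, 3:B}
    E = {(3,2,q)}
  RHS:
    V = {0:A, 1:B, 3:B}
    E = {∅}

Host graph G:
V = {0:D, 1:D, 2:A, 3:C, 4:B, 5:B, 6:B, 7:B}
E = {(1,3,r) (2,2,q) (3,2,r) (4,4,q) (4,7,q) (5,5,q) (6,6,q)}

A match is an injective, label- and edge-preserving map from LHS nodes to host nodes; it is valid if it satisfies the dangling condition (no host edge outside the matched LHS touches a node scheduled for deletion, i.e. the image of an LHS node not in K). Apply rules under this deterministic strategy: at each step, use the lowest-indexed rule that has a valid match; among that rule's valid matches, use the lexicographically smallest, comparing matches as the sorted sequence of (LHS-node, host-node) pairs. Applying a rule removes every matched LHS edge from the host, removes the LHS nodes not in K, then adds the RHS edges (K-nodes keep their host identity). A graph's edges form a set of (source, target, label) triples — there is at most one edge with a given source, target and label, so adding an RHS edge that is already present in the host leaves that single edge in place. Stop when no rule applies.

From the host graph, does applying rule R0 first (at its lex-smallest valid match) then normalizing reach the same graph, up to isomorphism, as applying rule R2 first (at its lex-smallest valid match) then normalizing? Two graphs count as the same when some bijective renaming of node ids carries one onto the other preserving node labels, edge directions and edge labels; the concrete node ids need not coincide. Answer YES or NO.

Answer: YES

Derivation:
branch R0-first: apply at {0↦0, 1↦4, 2↦2} → |E|=6, then 2 more step(s) → NF |V|=6 |E|=4 V={0:D, 1:D, 2:A, 3:C, 4:B, 7:B} E=1-r->3 3-r->2 4-q->4 4-q->7
branch R2-first: apply at {0↦2, 1↦5} → |E|=6, then 2 more step(s) → NF |V|=6 |E|=4 V={0:D, 1:D, 2:A, 3:C, 4:B, 7:B} E=1-r->3 3-r->2 4-q->4 4-q->7
graphs isomorphic (equal up to label-preserving node renaming)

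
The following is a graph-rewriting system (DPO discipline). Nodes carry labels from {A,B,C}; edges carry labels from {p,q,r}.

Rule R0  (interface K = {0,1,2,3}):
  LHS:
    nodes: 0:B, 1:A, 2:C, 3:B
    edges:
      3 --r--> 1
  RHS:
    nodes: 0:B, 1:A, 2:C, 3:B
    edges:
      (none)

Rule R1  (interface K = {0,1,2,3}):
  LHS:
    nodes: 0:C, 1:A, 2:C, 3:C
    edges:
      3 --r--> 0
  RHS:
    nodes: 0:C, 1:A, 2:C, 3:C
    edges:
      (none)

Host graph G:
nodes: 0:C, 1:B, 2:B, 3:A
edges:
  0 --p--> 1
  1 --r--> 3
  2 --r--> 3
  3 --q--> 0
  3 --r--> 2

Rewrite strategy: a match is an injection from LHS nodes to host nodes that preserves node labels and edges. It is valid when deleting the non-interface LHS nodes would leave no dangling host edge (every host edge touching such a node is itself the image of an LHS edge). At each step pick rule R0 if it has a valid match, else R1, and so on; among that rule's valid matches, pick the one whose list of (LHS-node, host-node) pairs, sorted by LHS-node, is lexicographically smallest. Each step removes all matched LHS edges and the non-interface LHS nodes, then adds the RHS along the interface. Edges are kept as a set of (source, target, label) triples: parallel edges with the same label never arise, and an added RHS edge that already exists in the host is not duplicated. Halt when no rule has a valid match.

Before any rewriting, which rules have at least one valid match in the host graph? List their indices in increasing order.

R0: 2 valid matches — {0↦1, 1↦3, 2↦0, 3↦2}, {0↦2, 1↦3, 2↦0, 3↦1}
R1: no valid match — LHS pattern not found

Answer: [R0]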